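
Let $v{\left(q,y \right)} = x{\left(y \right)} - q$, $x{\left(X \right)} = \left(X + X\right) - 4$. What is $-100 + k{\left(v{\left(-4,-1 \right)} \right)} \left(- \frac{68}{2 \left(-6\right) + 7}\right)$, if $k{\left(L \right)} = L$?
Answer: $- \frac{636}{5} \approx -127.2$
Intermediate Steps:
$x{\left(X \right)} = -4 + 2 X$ ($x{\left(X \right)} = 2 X - 4 = -4 + 2 X$)
$v{\left(q,y \right)} = -4 - q + 2 y$ ($v{\left(q,y \right)} = \left(-4 + 2 y\right) - q = -4 - q + 2 y$)
$-100 + k{\left(v{\left(-4,-1 \right)} \right)} \left(- \frac{68}{2 \left(-6\right) + 7}\right) = -100 + \left(-4 - -4 + 2 \left(-1\right)\right) \left(- \frac{68}{2 \left(-6\right) + 7}\right) = -100 + \left(-4 + 4 - 2\right) \left(- \frac{68}{-12 + 7}\right) = -100 - 2 \left(- \frac{68}{-5}\right) = -100 - 2 \left(\left(-68\right) \left(- \frac{1}{5}\right)\right) = -100 - \frac{136}{5} = - \frac{636}{5}$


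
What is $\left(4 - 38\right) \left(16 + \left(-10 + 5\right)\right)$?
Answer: $-374$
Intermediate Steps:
$\left(4 - 38\right) \left(16 + \left(-10 + 5\right)\right) = - 34 \left(16 - 5\right) = \left(-34\right) 11 = -374$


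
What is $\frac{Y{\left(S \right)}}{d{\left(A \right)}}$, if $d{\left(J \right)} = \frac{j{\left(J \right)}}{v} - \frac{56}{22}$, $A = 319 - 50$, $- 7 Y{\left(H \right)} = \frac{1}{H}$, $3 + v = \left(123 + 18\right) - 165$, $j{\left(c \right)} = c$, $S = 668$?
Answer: $\frac{297}{17371340} \approx 1.7097 \cdot 10^{-5}$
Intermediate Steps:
$v = -27$ ($v = -3 + \left(\left(123 + 18\right) - 165\right) = -3 + \left(141 - 165\right) = -3 - 24 = -27$)
$Y{\left(H \right)} = - \frac{1}{7 H}$
$A = 269$
$d{\left(J \right)} = - \frac{28}{11} - \frac{J}{27}$ ($d{\left(J \right)} = \frac{J}{-27} - \frac{56}{22} = J \left(- \frac{1}{27}\right) - \frac{28}{11} = - \frac{J}{27} - \frac{28}{11} = - \frac{28}{11} - \frac{J}{27}$)
$\frac{Y{\left(S \right)}}{d{\left(A \right)}} = \frac{\left(- \frac{1}{7}\right) \frac{1}{668}}{- \frac{28}{11} - \frac{269}{27}} = - \frac{1}{4676 \left(- \frac{3715}{297}\right)} = \left(- \frac{1}{4676}\right) \left(- \frac{297}{3715}\right) = \frac{297}{17371340}$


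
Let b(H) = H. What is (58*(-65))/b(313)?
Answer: -3770/313 ≈ -12.045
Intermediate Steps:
(58*(-65))/b(313) = (58*(-65))/313 = -3770*1/313 = -3770/313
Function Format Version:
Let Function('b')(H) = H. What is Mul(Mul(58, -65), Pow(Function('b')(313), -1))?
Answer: Rational(-3770, 313) ≈ -12.045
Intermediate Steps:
Mul(Mul(58, -65), Pow(Function('b')(313), -1)) = Mul(Mul(58, -65), Pow(313, -1)) = Mul(-3770, Rational(1, 313)) = Rational(-3770, 313)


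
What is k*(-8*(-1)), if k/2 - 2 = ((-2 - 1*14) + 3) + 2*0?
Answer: -176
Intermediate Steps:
k = -22 (k = 4 + 2*(((-2 - 1*14) + 3) + 2*0) = 4 + 2*(((-2 - 14) + 3) + 0) = 4 + 2*((-16 + 3) + 0) = 4 + 2*(-13 + 0) = 4 + 2*(-13) = 4 - 26 = -22)
k*(-8*(-1)) = -(-176)*(-1) = -22*8 = -176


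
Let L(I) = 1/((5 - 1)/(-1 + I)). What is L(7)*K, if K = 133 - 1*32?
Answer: 303/2 ≈ 151.50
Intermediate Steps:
L(I) = -¼ + I/4 (L(I) = 1/(4/(-1 + I)) = -¼ + I/4)
K = 101 (K = 133 - 32 = 101)
L(7)*K = (-¼ + (¼)*7)*101 = (-¼ + 7/4)*101 = (3/2)*101 = 303/2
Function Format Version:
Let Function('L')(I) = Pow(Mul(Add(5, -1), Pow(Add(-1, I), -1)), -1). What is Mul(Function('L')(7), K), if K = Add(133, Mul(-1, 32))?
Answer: Rational(303, 2) ≈ 151.50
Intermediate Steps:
Function('L')(I) = Add(Rational(-1, 4), Mul(Rational(1, 4), I)) (Function('L')(I) = Pow(Mul(4, Pow(Add(-1, I), -1)), -1) = Add(Rational(-1, 4), Mul(Rational(1, 4), I)))
K = 101 (K = Add(133, -32) = 101)
Mul(Function('L')(7), K) = Mul(Add(Rational(-1, 4), Mul(Rational(1, 4), 7)), 101) = Mul(Add(Rational(-1, 4), Rational(7, 4)), 101) = Mul(Rational(3, 2), 101) = Rational(303, 2)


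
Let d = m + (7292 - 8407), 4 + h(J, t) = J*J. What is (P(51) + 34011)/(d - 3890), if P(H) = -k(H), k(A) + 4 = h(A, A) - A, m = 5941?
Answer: 31469/936 ≈ 33.621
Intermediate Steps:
h(J, t) = -4 + J² (h(J, t) = -4 + J*J = -4 + J²)
d = 4826 (d = 5941 + (7292 - 8407) = 5941 - 1115 = 4826)
k(A) = -8 + A² - A (k(A) = -4 + ((-4 + A²) - A) = -4 + (-4 + A² - A) = -8 + A² - A)
P(H) = 8 + H - H² (P(H) = -(-8 + H² - H) = 8 + H - H²)
(P(51) + 34011)/(d - 3890) = ((8 + 51 - 1*51²) + 34011)/(4826 - 3890) = ((8 + 51 - 1*2601) + 34011)/936 = ((8 + 51 - 2601) + 34011)*(1/936) = (-2542 + 34011)*(1/936) = 31469*(1/936) = 31469/936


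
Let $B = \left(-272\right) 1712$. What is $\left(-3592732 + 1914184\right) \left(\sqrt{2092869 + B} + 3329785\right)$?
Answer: $-5589203952180 - 1678548 \sqrt{1627205} \approx -5.5913 \cdot 10^{12}$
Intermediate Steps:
$B = -465664$
$\left(-3592732 + 1914184\right) \left(\sqrt{2092869 + B} + 3329785\right) = \left(-3592732 + 1914184\right) \left(\sqrt{2092869 - 465664} + 3329785\right) = - 1678548 \left(\sqrt{1627205} + 3329785\right) = - 1678548 \left(3329785 + \sqrt{1627205}\right) = -5589203952180 - 1678548 \sqrt{1627205}$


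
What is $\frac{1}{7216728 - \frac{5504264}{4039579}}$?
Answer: $\frac{4039579}{29152537373248} \approx 1.3857 \cdot 10^{-7}$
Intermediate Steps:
$\frac{1}{7216728 - \frac{5504264}{4039579}} = \frac{1}{\frac{29152537373248}{4039579}} = \frac{4039579}{29152537373248}$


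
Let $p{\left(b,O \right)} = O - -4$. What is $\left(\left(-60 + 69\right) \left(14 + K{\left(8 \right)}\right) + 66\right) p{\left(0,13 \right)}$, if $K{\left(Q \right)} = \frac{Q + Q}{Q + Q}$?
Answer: $3417$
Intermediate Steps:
$K{\left(Q \right)} = 1$ ($K{\left(Q \right)} = \frac{2 Q}{2 Q} = 2 Q \frac{1}{2 Q} = 1$)
$p{\left(b,O \right)} = 4 + O$ ($p{\left(b,O \right)} = O + 4 = 4 + O$)
$\left(\left(-60 + 69\right) \left(14 + K{\left(8 \right)}\right) + 66\right) p{\left(0,13 \right)} = \left(\left(-60 + 69\right) \left(14 + 1\right) + 66\right) \left(4 + 13\right) = \left(9 \cdot 15 + 66\right) 17 = \left(135 + 66\right) 17 = 201 \cdot 17 = 3417$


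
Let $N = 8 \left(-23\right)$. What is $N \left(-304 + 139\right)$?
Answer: $30360$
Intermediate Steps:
$N = -184$
$N \left(-304 + 139\right) = - 184 \left(-304 + 139\right) = \left(-184\right) \left(-165\right) = 30360$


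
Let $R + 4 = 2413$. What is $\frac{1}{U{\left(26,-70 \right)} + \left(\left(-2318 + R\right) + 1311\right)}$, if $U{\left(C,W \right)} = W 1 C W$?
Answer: $\frac{1}{128802} \approx 7.7639 \cdot 10^{-6}$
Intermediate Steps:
$R = 2409$ ($R = -4 + 2413 = 2409$)
$U{\left(C,W \right)} = C W^{2}$ ($U{\left(C,W \right)} = W C W = C W^{2}$)
$\frac{1}{U{\left(26,-70 \right)} + \left(\left(-2318 + R\right) + 1311\right)} = \frac{1}{26 \left(-70\right)^{2} + \left(\left(-2318 + 2409\right) + 1311\right)} = \frac{1}{26 \cdot 4900 + \left(91 + 1311\right)} = \frac{1}{127400 + 1402} = \frac{1}{128802}$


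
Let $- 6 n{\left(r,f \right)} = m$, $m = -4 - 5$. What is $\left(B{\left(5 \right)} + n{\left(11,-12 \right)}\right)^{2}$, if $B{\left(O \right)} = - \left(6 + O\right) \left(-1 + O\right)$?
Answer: $\frac{7225}{4} \approx 1806.3$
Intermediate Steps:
$m = -9$
$B{\left(O \right)} = - \left(-1 + O\right) \left(6 + O\right)$
$n{\left(r,f \right)} = \frac{3}{2}$ ($n{\left(r,f \right)} = \left(- \frac{1}{6}\right) \left(-9\right) = \frac{3}{2}$)
$\left(B{\left(5 \right)} + n{\left(11,-12 \right)}\right)^{2} = \left(\left(6 - 5^{2} - 25\right) + \frac{3}{2}\right)^{2} = \left(\left(6 - 25 - 25\right) + \frac{3}{2}\right)^{2} = \left(-44 + \frac{3}{2}\right)^{2} = \left(- \frac{85}{2}\right)^{2} = \frac{7225}{4}$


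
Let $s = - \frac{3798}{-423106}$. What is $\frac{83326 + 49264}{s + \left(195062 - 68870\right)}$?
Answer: $\frac{5609962454}{5339259615} \approx 1.0507$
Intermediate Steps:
$s = \frac{1899}{211553}$ ($s = \left(-3798\right) \left(- \frac{1}{423106}\right) = \frac{1899}{211553} \approx 0.0089765$)
$\frac{83326 + 49264}{s + \left(195062 - 68870\right)} = \frac{83326 + 49264}{\frac{1899}{211553} + \left(195062 - 68870\right)} = \frac{132590}{\frac{1899}{211553} + 126192} = \frac{132590}{\frac{26696298075}{211553}} = 132590 \cdot \frac{211553}{26696298075} = \frac{5609962454}{5339259615}$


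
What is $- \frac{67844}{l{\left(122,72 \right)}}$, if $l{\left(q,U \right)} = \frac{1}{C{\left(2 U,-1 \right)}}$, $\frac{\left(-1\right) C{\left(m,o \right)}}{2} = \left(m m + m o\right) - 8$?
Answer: $2793001792$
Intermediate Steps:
$C{\left(m,o \right)} = 16 - 2 m^{2} - 2 m o$ ($C{\left(m,o \right)} = - 2 \left(\left(m m + m o\right) - 8\right) = - 2 \left(\left(m^{2} + m o\right) - 8\right) = - 2 \left(-8 + m^{2} + m o\right) = 16 - 2 m^{2} - 2 m o$)
$l{\left(q,U \right)} = \frac{1}{16 - 8 U^{2} + 4 U}$ ($l{\left(q,U \right)} = \frac{1}{16 - 2 \left(2 U\right)^{2} - 2 \cdot 2 U \left(-1\right)} = \frac{1}{16 - 2 \cdot 4 U^{2} + 4 U} = \frac{1}{16 - 8 U^{2} + 4 U}$)
$- \frac{67844}{l{\left(122,72 \right)}} = - \frac{67844}{\frac{1}{16 - 8 \cdot 72^{2} + 4 \cdot 72}} = - \frac{67844}{\frac{1}{16 - 41472 + 288}} = - \frac{67844}{\frac{1}{-41168}} = - \frac{67844}{- \frac{1}{41168}} = \left(-67844\right) \left(-41168\right) = 2793001792$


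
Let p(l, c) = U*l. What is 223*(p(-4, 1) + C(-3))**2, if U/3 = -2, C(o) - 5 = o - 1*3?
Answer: 117967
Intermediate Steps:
C(o) = 2 + o (C(o) = 5 + (o - 1*3) = 5 + (o - 3) = 5 + (-3 + o) = 2 + o)
U = -6 (U = 3*(-2) = -6)
p(l, c) = -6*l
223*(p(-4, 1) + C(-3))**2 = 223*(-6*(-4) + (2 - 3))**2 = 223*(24 - 1)**2 = 223*23**2 = 223*529 = 117967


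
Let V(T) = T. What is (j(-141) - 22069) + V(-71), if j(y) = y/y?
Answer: -22139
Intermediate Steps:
j(y) = 1
(j(-141) - 22069) + V(-71) = (1 - 22069) - 71 = -22068 - 71 = -22139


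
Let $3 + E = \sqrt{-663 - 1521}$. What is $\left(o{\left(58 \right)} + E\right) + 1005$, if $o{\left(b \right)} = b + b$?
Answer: $1118 + 2 i \sqrt{546} \approx 1118.0 + 46.733 i$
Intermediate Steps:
$o{\left(b \right)} = 2 b$
$E = -3 + 2 i \sqrt{546}$ ($E = -3 + \sqrt{-663 - 1521} = -3 + \sqrt{-2184} = -3 + 2 i \sqrt{546} \approx -3.0 + 46.733 i$)
$\left(o{\left(58 \right)} + E\right) + 1005 = \left(2 \cdot 58 - \left(3 - 2 i \sqrt{546}\right)\right) + 1005 = \left(116 - \left(3 - 2 i \sqrt{546}\right)\right) + 1005 = \left(113 + 2 i \sqrt{546}\right) + 1005 = 1118 + 2 i \sqrt{546}$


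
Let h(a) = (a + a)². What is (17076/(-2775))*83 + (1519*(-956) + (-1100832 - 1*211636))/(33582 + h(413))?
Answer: -13105937488/25468025 ≈ -514.60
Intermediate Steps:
h(a) = 4*a² (h(a) = (2*a)² = 4*a²)
(17076/(-2775))*83 + (1519*(-956) + (-1100832 - 1*211636))/(33582 + h(413)) = (17076/(-2775))*83 + (1519*(-956) + (-1100832 - 1*211636))/(33582 + 4*413²) = (17076*(-1/2775))*83 + (-1452164 + (-1100832 - 211636))/(33582 + 4*170569) = -5692/925*83 + (-1452164 - 1312468)/(33582 + 682276) = -472436/925 - 2764632/715858 = -472436/925 - 2764632*1/715858 = -472436/925 - 106332/27533 = -13105937488/25468025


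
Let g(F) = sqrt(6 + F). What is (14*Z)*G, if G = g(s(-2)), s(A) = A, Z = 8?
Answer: 224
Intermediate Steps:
G = 2 (G = sqrt(6 - 2) = sqrt(4) = 2)
(14*Z)*G = (14*8)*2 = 112*2 = 224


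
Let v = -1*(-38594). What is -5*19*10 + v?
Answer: 37644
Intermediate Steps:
v = 38594
-5*19*10 + v = -5*19*10 + 38594 = -95*10 + 38594 = -950 + 38594 = 37644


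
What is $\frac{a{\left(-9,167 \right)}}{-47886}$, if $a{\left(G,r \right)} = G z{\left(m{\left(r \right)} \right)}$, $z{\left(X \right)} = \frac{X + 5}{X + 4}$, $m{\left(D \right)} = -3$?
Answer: $\frac{3}{7981} \approx 0.00037589$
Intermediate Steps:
$z{\left(X \right)} = \frac{5 + X}{4 + X}$
$a{\left(G,r \right)} = 2 G$ ($a{\left(G,r \right)} = G \frac{5 - 3}{4 - 3} = G 1^{-1} \cdot 2 = G 1 \cdot 2 = G 2 = 2 G$)
$\frac{a{\left(-9,167 \right)}}{-47886} = \frac{2 \left(-9\right)}{-47886} = \left(-18\right) \left(- \frac{1}{47886}\right) = \frac{3}{7981}$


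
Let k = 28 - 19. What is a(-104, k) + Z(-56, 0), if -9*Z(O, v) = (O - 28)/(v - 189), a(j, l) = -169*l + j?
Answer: -131629/81 ≈ -1625.0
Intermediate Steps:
k = 9
a(j, l) = j - 169*l
Z(O, v) = -(-28 + O)/(9*(-189 + v)) (Z(O, v) = -(O - 28)/(9*(v - 189)) = -(-28 + O)/(9*(-189 + v)))
a(-104, k) + Z(-56, 0) = (-104 - 169*9) + (28 - 1*(-56))/(9*(-189 + 0)) = (-104 - 1521) + (⅑)*(28 + 56)/(-189) = -1625 + (⅑)*(-1/189)*84 = -1625 - 4/81 = -131629/81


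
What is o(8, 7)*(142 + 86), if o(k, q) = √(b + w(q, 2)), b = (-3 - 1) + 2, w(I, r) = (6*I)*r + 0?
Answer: 228*√82 ≈ 2064.6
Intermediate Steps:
w(I, r) = 6*I*r (w(I, r) = 6*I*r + 0 = 6*I*r)
b = -2 (b = -4 + 2 = -2)
o(k, q) = √(-2 + 12*q) (o(k, q) = √(-2 + 6*q*2) = √(-2 + 12*q))
o(8, 7)*(142 + 86) = √(-2 + 12*7)*(142 + 86) = √(-2 + 84)*228 = √82*228 = 228*√82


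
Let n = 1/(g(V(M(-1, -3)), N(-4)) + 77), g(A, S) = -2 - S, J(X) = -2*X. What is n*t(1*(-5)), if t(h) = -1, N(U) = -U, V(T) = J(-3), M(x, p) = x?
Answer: -1/71 ≈ -0.014085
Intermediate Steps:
V(T) = 6 (V(T) = -2*(-3) = 6)
n = 1/71 (n = 1/((-2 - (-1)*(-4)) + 77) = 1/((-2 - 1*4) + 77) = 1/((-2 - 4) + 77) = 1/(-6 + 77) = 1/71 ≈ 0.014085)
n*t(1*(-5)) = (1/71)*(-1) = -1/71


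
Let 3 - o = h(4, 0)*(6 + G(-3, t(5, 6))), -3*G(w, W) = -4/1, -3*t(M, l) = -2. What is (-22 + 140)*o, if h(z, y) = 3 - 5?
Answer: 6254/3 ≈ 2084.7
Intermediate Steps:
h(z, y) = -2
t(M, l) = ⅔ (t(M, l) = -⅓*(-2) = ⅔)
G(w, W) = 4/3 (G(w, W) = -(-4)/(3*1) = -(-4)/3 = -⅓*(-4) = 4/3)
o = 53/3 (o = 3 - (-2)*(6 + 4/3) = 3 - (-2)*22/3 = 3 - 1*(-44/3) = 3 + 44/3 = 53/3 ≈ 17.667)
(-22 + 140)*o = (-22 + 140)*(53/3) = 118*(53/3) = 6254/3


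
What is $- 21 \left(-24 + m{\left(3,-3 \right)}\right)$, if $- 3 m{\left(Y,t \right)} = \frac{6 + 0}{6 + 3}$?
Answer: $\frac{1526}{3} \approx 508.67$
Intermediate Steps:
$m{\left(Y,t \right)} = - \frac{2}{9}$ ($m{\left(Y,t \right)} = - \frac{\left(6 + 0\right) \frac{1}{6 + 3}}{3} = - \frac{6 \cdot \frac{1}{9}}{3} = \left(- \frac{1}{3}\right) \frac{2}{3} = - \frac{2}{9}$)
$- 21 \left(-24 + m{\left(3,-3 \right)}\right) = - 21 \left(-24 - \frac{2}{9}\right) = \left(-21\right) \left(- \frac{218}{9}\right) = \frac{1526}{3}$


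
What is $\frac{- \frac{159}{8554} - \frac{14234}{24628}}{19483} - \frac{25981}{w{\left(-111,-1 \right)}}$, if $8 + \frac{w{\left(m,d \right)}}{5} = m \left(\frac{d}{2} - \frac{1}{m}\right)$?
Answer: $- \frac{567221068991072}{5075973303765} \approx -111.75$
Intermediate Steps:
$w{\left(m,d \right)} = -40 + 5 m \left(\frac{d}{2} - \frac{1}{m}\right)$
$\frac{- \frac{159}{8554} - \frac{14234}{24628}}{19483} - \frac{25981}{w{\left(-111,-1 \right)}} = \frac{- \frac{159}{8554} - \frac{14234}{24628}}{19483} - \frac{25981}{-45 + \frac{5}{2} \left(-1\right) \left(-111\right)} = \left(\left(-159\right) \frac{1}{8554} - \frac{7117}{12314}\right) \frac{1}{19483} - \frac{25981}{-45 + \frac{555}{2}} = \left(- \frac{159}{8554} - \frac{7117}{12314}\right) \frac{1}{19483} - \frac{25981}{\frac{465}{2}} = \left(- \frac{334238}{560287}\right) \frac{1}{19483} - \frac{51962}{465} = - \frac{334238}{10916071621} - \frac{51962}{465} = - \frac{567221068991072}{5075973303765}$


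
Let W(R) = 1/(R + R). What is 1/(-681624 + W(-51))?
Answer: -102/69525649 ≈ -1.4671e-6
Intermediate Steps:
W(R) = 1/(2*R)
1/(-681624 + W(-51)) = 1/(-681624 + (½)/(-51)) = 1/(-681624 + (½)*(-1/51)) = 1/(-681624 - 1/102) = 1/(-69525649/102) = -102/69525649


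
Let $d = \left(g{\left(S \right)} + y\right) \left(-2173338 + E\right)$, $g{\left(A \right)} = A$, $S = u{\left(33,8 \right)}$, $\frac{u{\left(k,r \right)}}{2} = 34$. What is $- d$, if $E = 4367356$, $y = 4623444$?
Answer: $-10144068551216$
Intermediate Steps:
$u{\left(k,r \right)} = 68$ ($u{\left(k,r \right)} = 2 \cdot 34 = 68$)
$S = 68$
$d = 10144068551216$ ($d = \left(68 + 4623444\right) \left(-2173338 + 4367356\right) = 4623512 \cdot 2194018 = 10144068551216$)
$- d = \left(-1\right) 10144068551216 = -10144068551216$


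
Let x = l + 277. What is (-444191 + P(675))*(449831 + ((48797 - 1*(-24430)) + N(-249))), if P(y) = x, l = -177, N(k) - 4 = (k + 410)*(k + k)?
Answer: -196680798444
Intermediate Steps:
N(k) = 4 + 2*k*(410 + k) (N(k) = 4 + (k + 410)*(k + k) = 4 + (410 + k)*(2*k) = 4 + 2*k*(410 + k))
x = 100 (x = -177 + 277 = 100)
P(y) = 100
(-444191 + P(675))*(449831 + ((48797 - 1*(-24430)) + N(-249))) = (-444191 + 100)*(449831 + ((48797 - 1*(-24430)) + (4 + 2*(-249)² + 820*(-249)))) = -444091*(449831 + ((48797 + 24430) + (4 + 2*62001 - 204180))) = -444091*(449831 + (73227 + (4 + 124002 - 204180))) = -444091*(449831 + (73227 - 80174)) = -444091*(449831 - 6947) = -444091*442884 = -196680798444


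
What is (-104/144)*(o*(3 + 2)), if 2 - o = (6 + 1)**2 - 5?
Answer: 455/3 ≈ 151.67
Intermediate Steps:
o = -42 (o = 2 - ((6 + 1)**2 - 5) = 2 - (7**2 - 5) = 2 - (49 - 5) = 2 - 1*44 = 2 - 44 = -42)
(-104/144)*(o*(3 + 2)) = (-104/144)*(-42*(3 + 2)) = (-104*1/144)*(-42*5) = -13/18*(-210) = 455/3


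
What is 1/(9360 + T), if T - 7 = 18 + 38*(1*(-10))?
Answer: 1/9005 ≈ 0.00011105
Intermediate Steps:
T = -355 (T = 7 + (18 + 38*(1*(-10))) = 7 + (18 + 38*(-10)) = 7 + (18 - 380) = 7 - 362 = -355)
1/(9360 + T) = 1/(9360 - 355) = 1/9005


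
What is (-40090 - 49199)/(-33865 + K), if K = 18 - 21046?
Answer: 89289/54893 ≈ 1.6266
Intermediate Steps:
K = -21028
(-40090 - 49199)/(-33865 + K) = (-40090 - 49199)/(-33865 - 21028) = -89289/(-54893) = -89289*(-1/54893) = 89289/54893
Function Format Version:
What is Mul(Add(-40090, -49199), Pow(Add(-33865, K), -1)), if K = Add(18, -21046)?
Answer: Rational(89289, 54893) ≈ 1.6266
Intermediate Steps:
K = -21028
Mul(Add(-40090, -49199), Pow(Add(-33865, K), -1)) = Mul(Add(-40090, -49199), Pow(Add(-33865, -21028), -1)) = Mul(-89289, Pow(-54893, -1)) = Mul(-89289, Rational(-1, 54893)) = Rational(89289, 54893)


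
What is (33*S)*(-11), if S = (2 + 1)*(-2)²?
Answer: -4356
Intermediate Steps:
S = 12 (S = 3*4 = 12)
(33*S)*(-11) = (33*12)*(-11) = 396*(-11) = -4356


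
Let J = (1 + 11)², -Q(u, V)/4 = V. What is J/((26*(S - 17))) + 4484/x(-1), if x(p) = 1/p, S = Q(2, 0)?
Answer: -991036/221 ≈ -4484.3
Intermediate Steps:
Q(u, V) = -4*V
S = 0 (S = -4*0 = 0)
J = 144 (J = 12² = 144)
J/((26*(S - 17))) + 4484/x(-1) = 144/((26*(0 - 17))) + 4484/(1/(-1)) = 144/((26*(-17))) + 4484/(-1) = 144/(-442) + 4484*(-1) = 144*(-1/442) - 4484 = -72/221 - 4484 = -991036/221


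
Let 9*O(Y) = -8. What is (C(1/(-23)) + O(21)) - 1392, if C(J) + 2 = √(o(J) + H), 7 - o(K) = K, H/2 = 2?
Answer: -12554/9 + √5842/23 ≈ -1391.6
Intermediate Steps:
H = 4 (H = 2*2 = 4)
O(Y) = -8/9 (O(Y) = (⅑)*(-8) = -8/9)
o(K) = 7 - K
C(J) = -2 + √(11 - J) (C(J) = -2 + √((7 - J) + 4) = -2 + √(11 - J))
(C(1/(-23)) + O(21)) - 1392 = ((-2 + √(11 - 1/(-23))) - 8/9) - 1392 = ((-2 + √(11 - 1*(-1/23))) - 8/9) - 1392 = ((-2 + √(11 + 1/23)) - 8/9) - 1392 = ((-2 + √(254/23)) - 8/9) - 1392 = ((-2 + √5842/23) - 8/9) - 1392 = (-26/9 + √5842/23) - 1392 = -12554/9 + √5842/23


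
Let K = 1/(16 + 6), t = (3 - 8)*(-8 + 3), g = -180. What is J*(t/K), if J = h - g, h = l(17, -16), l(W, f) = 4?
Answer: 101200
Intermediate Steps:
h = 4
t = 25 (t = -5*(-5) = 25)
K = 1/22 ≈ 0.045455
J = 184 (J = 4 - 1*(-180) = 4 + 180 = 184)
J*(t/K) = 184*(25/(1/22)) = 184*(25*22) = 184*550 = 101200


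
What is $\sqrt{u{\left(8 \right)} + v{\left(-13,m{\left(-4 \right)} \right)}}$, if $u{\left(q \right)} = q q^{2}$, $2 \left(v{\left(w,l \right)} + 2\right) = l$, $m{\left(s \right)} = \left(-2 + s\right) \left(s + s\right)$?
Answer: $\sqrt{534} \approx 23.108$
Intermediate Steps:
$m{\left(s \right)} = 2 s \left(-2 + s\right)$ ($m{\left(s \right)} = \left(-2 + s\right) 2 s = 2 s \left(-2 + s\right)$)
$v{\left(w,l \right)} = -2 + \frac{l}{2}$
$u{\left(q \right)} = q^{3}$
$\sqrt{u{\left(8 \right)} + v{\left(-13,m{\left(-4 \right)} \right)}} = \sqrt{8^{3} - \left(2 - \frac{2 \left(-4\right) \left(-2 - 4\right)}{2}\right)} = \sqrt{512 - \left(2 - \frac{2 \left(-4\right) \left(-6\right)}{2}\right)} = \sqrt{512 + \left(-2 + \frac{1}{2} \cdot 48\right)} = \sqrt{512 + \left(-2 + 24\right)} = \sqrt{512 + 22} = \sqrt{534}$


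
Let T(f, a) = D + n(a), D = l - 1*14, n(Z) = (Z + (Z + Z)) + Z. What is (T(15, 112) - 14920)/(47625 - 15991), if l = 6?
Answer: -7240/15817 ≈ -0.45774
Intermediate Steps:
n(Z) = 4*Z (n(Z) = (Z + 2*Z) + Z = 3*Z + Z = 4*Z)
D = -8 (D = 6 - 1*14 = 6 - 14 = -8)
T(f, a) = -8 + 4*a
(T(15, 112) - 14920)/(47625 - 15991) = ((-8 + 4*112) - 14920)/(47625 - 15991) = ((-8 + 448) - 14920)/31634 = (440 - 14920)*(1/31634) = -14480*1/31634 = -7240/15817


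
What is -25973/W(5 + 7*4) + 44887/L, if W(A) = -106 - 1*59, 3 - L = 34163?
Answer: 35193253/225456 ≈ 156.10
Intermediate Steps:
L = -34160 (L = 3 - 1*34163 = 3 - 34163 = -34160)
W(A) = -165 (W(A) = -106 - 59 = -165)
-25973/W(5 + 7*4) + 44887/L = -25973/(-165) + 44887/(-34160) = -25973*(-1/165) + 44887*(-1/34160) = 25973/165 - 44887/34160 = 35193253/225456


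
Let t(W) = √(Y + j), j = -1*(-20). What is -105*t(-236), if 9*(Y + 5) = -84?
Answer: -35*√51 ≈ -249.95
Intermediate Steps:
Y = -43/3 (Y = -5 + (⅑)*(-84) = -5 - 28/3 = -43/3 ≈ -14.333)
j = 20
t(W) = √51/3 (t(W) = √(-43/3 + 20) = √(17/3) = √51/3)
-105*t(-236) = -35*√51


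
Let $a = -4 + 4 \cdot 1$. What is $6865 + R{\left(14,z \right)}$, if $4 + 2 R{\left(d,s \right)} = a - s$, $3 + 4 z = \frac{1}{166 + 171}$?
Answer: $\frac{9251829}{1348} \approx 6863.4$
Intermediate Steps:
$a = 0$ ($a = -4 + 4 = 0$)
$z = - \frac{505}{674}$ ($z = - \frac{3}{4} + \frac{1}{4 \left(166 + 171\right)} = - \frac{3}{4} + \frac{1}{4 \cdot 337} = - \frac{3}{4} + \frac{1}{4} \cdot \frac{1}{337} = - \frac{3}{4} + \frac{1}{1348} = - \frac{505}{674} \approx -0.74926$)
$R{\left(d,s \right)} = -2 - \frac{s}{2}$ ($R{\left(d,s \right)} = -2 + \frac{0 - s}{2} = -2 + \frac{\left(-1\right) s}{2} = -2 - \frac{s}{2}$)
$6865 + R{\left(14,z \right)} = 6865 - \frac{2191}{1348} = \frac{9251829}{1348}$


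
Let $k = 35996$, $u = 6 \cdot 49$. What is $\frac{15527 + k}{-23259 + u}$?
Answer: $- \frac{51523}{22965} \approx -2.2435$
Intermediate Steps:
$u = 294$
$\frac{15527 + k}{-23259 + u} = \frac{15527 + 35996}{-23259 + 294} = \frac{51523}{-22965} = 51523 \left(- \frac{1}{22965}\right) = - \frac{51523}{22965}$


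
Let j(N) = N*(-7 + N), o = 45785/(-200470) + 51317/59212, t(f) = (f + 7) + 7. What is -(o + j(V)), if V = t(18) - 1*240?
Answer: -53084424599837/1187022964 ≈ -44721.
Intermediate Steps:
t(f) = 14 + f (t(f) = (7 + f) + 7 = 14 + f)
o = 757649757/1187022964 (o = 45785*(-1/200470) + 51317*(1/59212) = -9157/40094 + 51317/59212 = 757649757/1187022964 ≈ 0.63828)
V = -208 (V = (14 + 18) - 1*240 = 32 - 240 = -208)
-(o + j(V)) = -(757649757/1187022964 - 208*(-7 - 208)) = -(757649757/1187022964 - 208*(-215)) = -(757649757/1187022964 + 44720) = -1*53084424599837/1187022964 = -53084424599837/1187022964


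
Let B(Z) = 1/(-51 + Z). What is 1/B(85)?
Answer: 34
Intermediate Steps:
1/B(85) = 1/(1/(-51 + 85)) = 1/(1/34) = 34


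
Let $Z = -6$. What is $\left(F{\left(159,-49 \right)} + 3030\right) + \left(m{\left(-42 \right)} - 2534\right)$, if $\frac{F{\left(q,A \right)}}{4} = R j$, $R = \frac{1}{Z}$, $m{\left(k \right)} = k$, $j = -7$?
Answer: $\frac{1376}{3} \approx 458.67$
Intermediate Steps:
$R = - \frac{1}{6}$ ($R = \frac{1}{-6} = - \frac{1}{6} \approx -0.16667$)
$F{\left(q,A \right)} = \frac{14}{3}$ ($F{\left(q,A \right)} = 4 \left(\left(- \frac{1}{6}\right) \left(-7\right)\right) = 4 \cdot \frac{7}{6} = \frac{14}{3}$)
$\left(F{\left(159,-49 \right)} + 3030\right) + \left(m{\left(-42 \right)} - 2534\right) = \left(\frac{14}{3} + 3030\right) - 2576 = \frac{9104}{3} - 2576 = \frac{1376}{3}$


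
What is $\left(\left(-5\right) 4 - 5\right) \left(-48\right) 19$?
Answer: $22800$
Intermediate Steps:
$\left(\left(-5\right) 4 - 5\right) \left(-48\right) 19 = \left(-20 - 5\right) \left(-48\right) 19 = \left(-25\right) \left(-48\right) 19 = 1200 \cdot 19 = 22800$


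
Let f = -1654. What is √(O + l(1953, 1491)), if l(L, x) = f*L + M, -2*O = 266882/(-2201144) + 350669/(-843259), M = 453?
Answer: I*√22990600941467884695469872138/84369749468 ≈ 1797.2*I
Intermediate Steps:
O = 45314709717/168739498936 (O = -(266882/(-2201144) + 350669/(-843259))/2 = -(266882*(-1/2201144) + 350669*(-1/843259))/2 = -(-12131/100052 - 350669/843259)/2 = -½*(-45314709717/84369749468) = 45314709717/168739498936 ≈ 0.26855)
l(L, x) = 453 - 1654*L (l(L, x) = -1654*L + 453 = 453 - 1654*L)
√(O + l(1953, 1491)) = √(45314709717/168739498936 + (453 - 1654*1953)) = √(45314709717/168739498936 + (453 - 3230262)) = √(45314709717/168739498936 - 3229809) = √(-544996307004273507/168739498936) = I*√22990600941467884695469872138/84369749468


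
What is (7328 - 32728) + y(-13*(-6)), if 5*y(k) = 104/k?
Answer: -380996/15 ≈ -25400.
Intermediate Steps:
y(k) = 104/(5*k) (y(k) = (104/k)/5 = 104/(5*k))
(7328 - 32728) + y(-13*(-6)) = (7328 - 32728) + 104/(5*((-13*(-6)))) = -25400 + (104/5)/78 = -25400 + (104/5)*(1/78) = -25400 + 4/15 = -380996/15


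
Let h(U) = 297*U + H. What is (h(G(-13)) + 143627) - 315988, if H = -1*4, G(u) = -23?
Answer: -179196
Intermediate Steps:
H = -4
h(U) = -4 + 297*U (h(U) = 297*U - 4 = -4 + 297*U)
(h(G(-13)) + 143627) - 315988 = ((-4 + 297*(-23)) + 143627) - 315988 = ((-4 - 6831) + 143627) - 315988 = (-6835 + 143627) - 315988 = 136792 - 315988 = -179196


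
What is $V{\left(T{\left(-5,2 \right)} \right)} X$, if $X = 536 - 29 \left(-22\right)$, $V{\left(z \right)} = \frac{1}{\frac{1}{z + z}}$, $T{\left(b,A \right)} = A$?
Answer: $4696$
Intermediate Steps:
$V{\left(z \right)} = 2 z$ ($V{\left(z \right)} = \frac{1}{\frac{1}{2 z}} = \frac{1}{\frac{1}{2} \frac{1}{z}} = 2 z$)
$X = 1174$ ($X = 536 - -638 = 536 + 638 = 1174$)
$V{\left(T{\left(-5,2 \right)} \right)} X = 2 \cdot 2 \cdot 1174 = 4 \cdot 1174 = 4696$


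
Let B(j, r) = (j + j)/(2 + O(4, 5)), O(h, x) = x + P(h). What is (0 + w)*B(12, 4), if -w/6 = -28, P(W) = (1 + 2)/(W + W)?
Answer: 32256/59 ≈ 546.71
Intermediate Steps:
P(W) = 3/(2*W) (P(W) = 3/((2*W)) = 3*(1/(2*W)) = 3/(2*W))
w = 168 (w = -6*(-28) = 168)
O(h, x) = x + 3/(2*h)
B(j, r) = 16*j/59 (B(j, r) = (j + j)/(2 + (5 + (3/2)/4)) = (2*j)/(2 + (5 + (3/2)*(¼))) = (2*j)/(2 + (5 + 3/8)) = (2*j)/(2 + 43/8) = (2*j)/(59/8) = (2*j)*(8/59) = 16*j/59)
(0 + w)*B(12, 4) = (0 + 168)*((16/59)*12) = 168*(192/59) = 32256/59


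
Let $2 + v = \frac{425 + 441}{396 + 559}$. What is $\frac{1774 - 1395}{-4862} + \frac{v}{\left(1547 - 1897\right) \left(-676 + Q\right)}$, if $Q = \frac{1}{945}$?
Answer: $- \frac{1156155239803}{14830853844950} \approx -0.077956$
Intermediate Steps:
$Q = \frac{1}{945} \approx 0.0010582$
$v = - \frac{1044}{955}$ ($v = -2 + \frac{425 + 441}{396 + 559} = -2 + \frac{866}{955} = - \frac{1044}{955} \approx -1.0932$)
$\frac{1774 - 1395}{-4862} + \frac{v}{\left(1547 - 1897\right) \left(-676 + Q\right)} = \frac{1774 - 1395}{-4862} - \frac{1044}{955 \left(1547 - 1897\right) \left(-676 + \frac{1}{945}\right)} = \left(1774 - 1395\right) \left(- \frac{1}{4862}\right) - \frac{1044}{955 \left(\left(-350\right) \left(- \frac{638819}{945}\right)\right)} = 379 \left(- \frac{1}{4862}\right) - \frac{1044}{955 \cdot \frac{6388190}{27}} = - \frac{379}{4862} - \frac{14094}{3050360725} = - \frac{1156155239803}{14830853844950}$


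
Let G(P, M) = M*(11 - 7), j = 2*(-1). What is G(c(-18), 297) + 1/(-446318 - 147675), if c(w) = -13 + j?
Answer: 705663683/593993 ≈ 1188.0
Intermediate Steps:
j = -2
c(w) = -15 (c(w) = -13 - 2 = -15)
G(P, M) = 4*M (G(P, M) = M*4 = 4*M)
G(c(-18), 297) + 1/(-446318 - 147675) = 4*297 + 1/(-446318 - 147675) = 1188 + 1/(-593993) = 1188 - 1/593993 = 705663683/593993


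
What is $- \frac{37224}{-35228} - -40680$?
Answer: $\frac{358278066}{8807} \approx 40681.0$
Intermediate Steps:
$- \frac{37224}{-35228} - -40680 = \left(-37224\right) \left(- \frac{1}{35228}\right) + 40680 = \frac{9306}{8807} + 40680 = \frac{358278066}{8807}$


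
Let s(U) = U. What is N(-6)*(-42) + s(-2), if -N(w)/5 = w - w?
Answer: -2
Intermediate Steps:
N(w) = 0 (N(w) = -5*(w - w) = -5*0 = 0)
N(-6)*(-42) + s(-2) = 0*(-42) - 2 = 0 - 2 = -2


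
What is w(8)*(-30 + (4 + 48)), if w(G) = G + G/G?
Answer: 198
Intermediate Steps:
w(G) = 1 + G (w(G) = G + 1 = 1 + G)
w(8)*(-30 + (4 + 48)) = (1 + 8)*(-30 + (4 + 48)) = 9*(-30 + 52) = 9*22 = 198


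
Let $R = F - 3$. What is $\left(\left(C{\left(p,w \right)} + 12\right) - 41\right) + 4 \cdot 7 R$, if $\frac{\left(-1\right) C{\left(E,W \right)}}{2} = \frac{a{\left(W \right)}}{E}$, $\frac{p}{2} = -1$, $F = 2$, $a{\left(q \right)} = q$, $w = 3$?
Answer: $-54$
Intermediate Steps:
$p = -2$ ($p = 2 \left(-1\right) = -2$)
$C{\left(E,W \right)} = - \frac{2 W}{E}$ ($C{\left(E,W \right)} = - 2 \frac{W}{E} = - \frac{2 W}{E}$)
$R = -1$ ($R = 2 - 3 = -1$)
$\left(\left(C{\left(p,w \right)} + 12\right) - 41\right) + 4 \cdot 7 R = \left(\left(\left(-2\right) 3 \frac{1}{-2} + 12\right) - 41\right) + 4 \cdot 7 \left(-1\right) = \left(\left(\left(-2\right) 3 \left(- \frac{1}{2}\right) + 12\right) - 41\right) + 28 \left(-1\right) = \left(\left(3 + 12\right) - 41\right) - 28 = \left(15 - 41\right) - 28 = -26 - 28 = -54$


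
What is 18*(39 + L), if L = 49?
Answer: 1584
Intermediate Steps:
18*(39 + L) = 18*(39 + 49) = 18*88 = 1584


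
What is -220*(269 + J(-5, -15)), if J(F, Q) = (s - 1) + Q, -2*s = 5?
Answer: -55110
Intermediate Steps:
s = -5/2 (s = -1/2*5 = -5/2 ≈ -2.5000)
J(F, Q) = -7/2 + Q (J(F, Q) = (-5/2 - 1) + Q = -7/2 + Q)
-220*(269 + J(-5, -15)) = -220*(269 + (-7/2 - 15)) = -220*(269 - 37/2) = -220*501/2 = -55110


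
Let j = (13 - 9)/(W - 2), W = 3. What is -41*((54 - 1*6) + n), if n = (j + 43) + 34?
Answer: -5289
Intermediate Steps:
j = 4 (j = (13 - 9)/(3 - 2) = 4/1 = 4*1 = 4)
n = 81 (n = (4 + 43) + 34 = 47 + 34 = 81)
-41*((54 - 1*6) + n) = -41*((54 - 1*6) + 81) = -41*((54 - 6) + 81) = -41*(48 + 81) = -41*129 = -5289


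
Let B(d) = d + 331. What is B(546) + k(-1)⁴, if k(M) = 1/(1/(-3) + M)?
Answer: 224593/256 ≈ 877.32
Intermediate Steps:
B(d) = 331 + d
k(M) = 1/(-⅓ + M) (k(M) = 1/(1*(-⅓) + M) = 1/(-⅓ + M))
B(546) + k(-1)⁴ = (331 + 546) + (3/(-1 + 3*(-1)))⁴ = 877 + (3/(-1 - 3))⁴ = 877 + (3/(-4))⁴ = 877 + (3*(-¼))⁴ = 877 + (-¾)⁴ = 877 + 81/256 = 224593/256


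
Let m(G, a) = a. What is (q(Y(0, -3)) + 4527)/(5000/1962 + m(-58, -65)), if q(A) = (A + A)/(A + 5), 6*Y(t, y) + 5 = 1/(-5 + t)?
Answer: -137657844/1899215 ≈ -72.481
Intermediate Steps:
Y(t, y) = -⅚ + 1/(6*(-5 + t))
q(A) = 2*A/(5 + A) (q(A) = (2*A)/(5 + A) = 2*A/(5 + A))
(q(Y(0, -3)) + 4527)/(5000/1962 + m(-58, -65)) = (2*((26 - 5*0)/(6*(-5 + 0)))/(5 + (26 - 5*0)/(6*(-5 + 0))) + 4527)/(5000/1962 - 65) = (2*((⅙)*(26 + 0)/(-5))/(5 + (⅙)*(26 + 0)/(-5)) + 4527)/(5000*(1/1962) - 65) = (2*((⅙)*(-⅕)*26)/(5 + (⅙)*(-⅕)*26) + 4527)/(2500/981 - 65) = (2*(-13/15)/(5 - 13/15) + 4527)/(-61265/981) = (2*(-13/15)/(62/15) + 4527)*(-981/61265) = (2*(-13/15)*(15/62) + 4527)*(-981/61265) = (-13/31 + 4527)*(-981/61265) = (140324/31)*(-981/61265) = -137657844/1899215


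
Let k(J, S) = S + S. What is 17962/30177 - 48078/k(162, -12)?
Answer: 34554307/17244 ≈ 2003.8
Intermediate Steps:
k(J, S) = 2*S
17962/30177 - 48078/k(162, -12) = 17962/30177 - 48078/(2*(-12)) = 17962*(1/30177) - 48078/(-24) = 2566/4311 - 48078*(-1/24) = 2566/4311 + 8013/4 = 34554307/17244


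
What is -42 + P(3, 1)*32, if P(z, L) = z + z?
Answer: 150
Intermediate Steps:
P(z, L) = 2*z
-42 + P(3, 1)*32 = -42 + (2*3)*32 = -42 + 6*32 = -42 + 192 = 150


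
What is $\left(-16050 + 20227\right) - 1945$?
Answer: $2232$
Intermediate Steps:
$\left(-16050 + 20227\right) - 1945 = 4177 - 1945 = 2232$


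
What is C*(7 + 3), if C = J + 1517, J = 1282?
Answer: 27990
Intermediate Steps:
C = 2799 (C = 1282 + 1517 = 2799)
C*(7 + 3) = 2799*(7 + 3) = 2799*10 = 27990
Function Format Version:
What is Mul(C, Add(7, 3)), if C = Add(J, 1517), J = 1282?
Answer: 27990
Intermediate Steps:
C = 2799 (C = Add(1282, 1517) = 2799)
Mul(C, Add(7, 3)) = Mul(2799, Add(7, 3)) = Mul(2799, 10) = 27990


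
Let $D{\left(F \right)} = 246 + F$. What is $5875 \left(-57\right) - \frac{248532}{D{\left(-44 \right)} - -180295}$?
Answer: $- \frac{60444181407}{180497} \approx -3.3488 \cdot 10^{5}$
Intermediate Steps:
$5875 \left(-57\right) - \frac{248532}{D{\left(-44 \right)} - -180295} = 5875 \left(-57\right) - \frac{248532}{\left(246 - 44\right) - -180295} = -334875 - \frac{248532}{202 + 180295} = -334875 - \frac{248532}{180497} = - \frac{60444181407}{180497}$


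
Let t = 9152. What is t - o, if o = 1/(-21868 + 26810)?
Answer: 45229183/4942 ≈ 9152.0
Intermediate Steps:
o = 1/4942 ≈ 0.00020235
t - o = 9152 - 1*1/4942 = 9152 - 1/4942 = 45229183/4942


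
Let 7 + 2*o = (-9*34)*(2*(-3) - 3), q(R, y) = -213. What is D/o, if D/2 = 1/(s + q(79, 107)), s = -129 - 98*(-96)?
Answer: 2/12452151 ≈ 1.6061e-7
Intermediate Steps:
s = 9279 (s = -129 + 9408 = 9279)
o = 2747/2 (o = -7/2 + ((-9*34)*(2*(-3) - 3))/2 = -7/2 + (-306*(-6 - 3))/2 = -7/2 + (-306*(-9))/2 = -7/2 + (1/2)*2754 = -7/2 + 1377 = 2747/2 ≈ 1373.5)
D = 1/4533 (D = 2/(9279 - 213) = 2/9066 = 2*(1/9066) = 1/4533 ≈ 0.00022060)
D/o = 1/(4533*(2747/2)) = (1/4533)*(2/2747) = 2/12452151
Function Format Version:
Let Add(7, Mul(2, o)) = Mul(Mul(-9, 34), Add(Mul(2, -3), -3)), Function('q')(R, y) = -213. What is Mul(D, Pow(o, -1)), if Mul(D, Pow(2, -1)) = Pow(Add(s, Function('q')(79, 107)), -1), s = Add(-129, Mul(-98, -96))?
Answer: Rational(2, 12452151) ≈ 1.6061e-7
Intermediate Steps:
s = 9279 (s = Add(-129, 9408) = 9279)
o = Rational(2747, 2) (o = Add(Rational(-7, 2), Mul(Rational(1, 2), Mul(Mul(-9, 34), Add(Mul(2, -3), -3)))) = Add(Rational(-7, 2), Mul(Rational(1, 2), Mul(-306, Add(-6, -3)))) = Add(Rational(-7, 2), Mul(Rational(1, 2), Mul(-306, -9))) = Add(Rational(-7, 2), Mul(Rational(1, 2), 2754)) = Add(Rational(-7, 2), 1377) = Rational(2747, 2) ≈ 1373.5)
D = Rational(1, 4533) (D = Mul(2, Pow(Add(9279, -213), -1)) = Mul(2, Pow(9066, -1)) = Mul(2, Rational(1, 9066)) = Rational(1, 4533) ≈ 0.00022060)
Mul(D, Pow(o, -1)) = Mul(Rational(1, 4533), Pow(Rational(2747, 2), -1)) = Mul(Rational(1, 4533), Rational(2, 2747)) = Rational(2, 12452151)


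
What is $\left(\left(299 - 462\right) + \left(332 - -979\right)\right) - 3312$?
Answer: $-2164$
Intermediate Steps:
$\left(\left(299 - 462\right) + \left(332 - -979\right)\right) - 3312 = \left(\left(299 - 462\right) + \left(332 + 979\right)\right) - 3312 = \left(-163 + 1311\right) - 3312 = 1148 - 3312 = -2164$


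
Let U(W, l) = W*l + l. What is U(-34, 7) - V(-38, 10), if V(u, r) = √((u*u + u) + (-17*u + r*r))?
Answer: -231 - 2*√538 ≈ -277.39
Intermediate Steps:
U(W, l) = l + W*l
V(u, r) = √(r² + u² - 16*u) (V(u, r) = √((u² + u) + (-17*u + r²)) = √((u + u²) + (r² - 17*u)) = √(r² + u² - 16*u))
U(-34, 7) - V(-38, 10) = 7*(1 - 34) - √(10² + (-38)² - 16*(-38)) = 7*(-33) - √(100 + 1444 + 608) = -231 - √2152 = -231 - 2*√538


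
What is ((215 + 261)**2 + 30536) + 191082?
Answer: 448194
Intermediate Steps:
((215 + 261)**2 + 30536) + 191082 = (476**2 + 30536) + 191082 = (226576 + 30536) + 191082 = 257112 + 191082 = 448194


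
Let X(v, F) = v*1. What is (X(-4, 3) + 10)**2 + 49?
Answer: 85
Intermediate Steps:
X(v, F) = v
(X(-4, 3) + 10)**2 + 49 = (-4 + 10)**2 + 49 = 6**2 + 49 = 36 + 49 = 85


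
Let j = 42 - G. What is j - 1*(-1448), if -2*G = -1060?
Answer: 960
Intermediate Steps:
G = 530 (G = -½*(-1060) = 530)
j = -488 (j = 42 - 1*530 = 42 - 530 = -488)
j - 1*(-1448) = -488 - 1*(-1448) = -488 + 1448 = 960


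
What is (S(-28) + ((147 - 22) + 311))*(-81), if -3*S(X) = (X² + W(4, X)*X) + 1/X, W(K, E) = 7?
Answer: -544347/28 ≈ -19441.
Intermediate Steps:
S(X) = -7*X/3 - 1/(3*X) - X²/3 (S(X) = -((X² + 7*X) + 1/X)/3 = -(1/X + X² + 7*X)/3 = -7*X/3 - 1/(3*X) - X²/3)
(S(-28) + ((147 - 22) + 311))*(-81) = ((⅓)*(-1 + (-28)²*(-7 - 1*(-28)))/(-28) + ((147 - 22) + 311))*(-81) = ((⅓)*(-1/28)*(-1 + 784*(-7 + 28)) + (125 + 311))*(-81) = ((⅓)*(-1/28)*(-1 + 784*21) + 436)*(-81) = ((⅓)*(-1/28)*(-1 + 16464) + 436)*(-81) = ((⅓)*(-1/28)*16463 + 436)*(-81) = (-16463/84 + 436)*(-81) = (20161/84)*(-81) = -544347/28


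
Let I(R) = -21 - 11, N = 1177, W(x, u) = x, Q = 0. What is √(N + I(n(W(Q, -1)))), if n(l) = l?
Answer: √1145 ≈ 33.838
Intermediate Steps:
I(R) = -32
√(N + I(n(W(Q, -1)))) = √(1177 - 32) = √1145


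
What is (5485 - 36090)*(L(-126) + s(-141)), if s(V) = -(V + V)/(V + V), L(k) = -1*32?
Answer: 1009965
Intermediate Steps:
L(k) = -32
s(V) = -1 (s(V) = -2*V/(2*V) = -2*V*1/(2*V) = -1*1 = -1)
(5485 - 36090)*(L(-126) + s(-141)) = (5485 - 36090)*(-32 - 1) = -30605*(-33) = 1009965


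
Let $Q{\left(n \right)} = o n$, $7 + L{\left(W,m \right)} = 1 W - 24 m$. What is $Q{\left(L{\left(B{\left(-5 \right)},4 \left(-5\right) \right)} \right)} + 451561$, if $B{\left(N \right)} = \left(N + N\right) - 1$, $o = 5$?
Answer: $453871$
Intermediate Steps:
$B{\left(N \right)} = -1 + 2 N$ ($B{\left(N \right)} = 2 N - 1 = -1 + 2 N$)
$L{\left(W,m \right)} = -7 + W - 24 m$ ($L{\left(W,m \right)} = -7 + \left(1 W - 24 m\right) = -7 + \left(W - 24 m\right) = -7 + W - 24 m$)
$Q{\left(n \right)} = 5 n$
$Q{\left(L{\left(B{\left(-5 \right)},4 \left(-5\right) \right)} \right)} + 451561 = 5 \left(-7 + \left(-1 + 2 \left(-5\right)\right) - 24 \cdot 4 \left(-5\right)\right) + 451561 = 5 \left(-7 - 11 - -480\right) + 451561 = 5 \left(-7 - 11 + 480\right) + 451561 = 5 \cdot 462 + 451561 = 2310 + 451561 = 453871$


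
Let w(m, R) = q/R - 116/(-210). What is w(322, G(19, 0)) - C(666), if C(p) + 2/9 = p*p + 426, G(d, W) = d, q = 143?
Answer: -2657182589/5985 ≈ -4.4397e+5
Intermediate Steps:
w(m, R) = 58/105 + 143/R (w(m, R) = 143/R - 116/(-210) = 143/R - 116*(-1/210) = 143/R + 58/105 = 58/105 + 143/R)
C(p) = 3832/9 + p² (C(p) = -2/9 + (p*p + 426) = -2/9 + (p² + 426) = -2/9 + (426 + p²) = 3832/9 + p²)
w(322, G(19, 0)) - C(666) = (58/105 + 143/19) - (3832/9 + 666²) = (58/105 + 143*(1/19)) - (3832/9 + 443556) = (58/105 + 143/19) - 1*3995836/9 = 16117/1995 - 3995836/9 = -2657182589/5985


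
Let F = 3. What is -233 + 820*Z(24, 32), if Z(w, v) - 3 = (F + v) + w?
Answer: 50607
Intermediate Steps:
Z(w, v) = 6 + v + w (Z(w, v) = 3 + ((3 + v) + w) = 3 + (3 + v + w) = 6 + v + w)
-233 + 820*Z(24, 32) = -233 + 820*(6 + 32 + 24) = -233 + 820*62 = -233 + 50840 = 50607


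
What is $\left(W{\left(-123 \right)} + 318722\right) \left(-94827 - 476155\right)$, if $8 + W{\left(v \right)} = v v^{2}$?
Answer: $880541604246$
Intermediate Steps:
$W{\left(v \right)} = -8 + v^{3}$ ($W{\left(v \right)} = -8 + v v^{2} = -8 + v^{3}$)
$\left(W{\left(-123 \right)} + 318722\right) \left(-94827 - 476155\right) = \left(\left(-8 + \left(-123\right)^{3}\right) + 318722\right) \left(-94827 - 476155\right) = \left(\left(-8 - 1860867\right) + 318722\right) \left(-570982\right) = \left(-1860875 + 318722\right) \left(-570982\right) = \left(-1542153\right) \left(-570982\right) = 880541604246$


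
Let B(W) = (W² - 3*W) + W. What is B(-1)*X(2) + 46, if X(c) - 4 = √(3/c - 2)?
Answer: 58 + 3*I*√2/2 ≈ 58.0 + 2.1213*I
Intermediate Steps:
X(c) = 4 + √(-2 + 3/c) (X(c) = 4 + √(3/c - 2) = 4 + √(-2 + 3/c))
B(W) = W² - 2*W
B(-1)*X(2) + 46 = (-(-2 - 1))*(4 + √(-2 + 3/2)) + 46 = (-1*(-3))*(4 + √(-2 + 3*(½))) + 46 = 3*(4 + √(-2 + 3/2)) + 46 = 3*(4 + √(-½)) + 46 = 3*(4 + I*√2/2) + 46 = (12 + 3*I*√2/2) + 46 = 58 + 3*I*√2/2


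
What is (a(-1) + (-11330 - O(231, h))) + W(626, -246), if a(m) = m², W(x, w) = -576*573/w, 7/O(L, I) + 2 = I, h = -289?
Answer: -119158684/11931 ≈ -9987.3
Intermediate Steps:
O(L, I) = 7/(-2 + I)
W(x, w) = -330048/w (W(x, w) = -576*573/w = -330048/w)
(a(-1) + (-11330 - O(231, h))) + W(626, -246) = ((-1)² + (-11330 - 7/(-2 - 289))) - 330048/(-246) = (1 + (-11330 - 7/(-291))) - 330048*(-1/246) = (1 + (-11330 - 7*(-1)/291)) + 55008/41 = (1 + (-11330 - 1*(-7/291))) + 55008/41 = (1 + (-11330 + 7/291)) + 55008/41 = (1 - 3297023/291) + 55008/41 = -3296732/291 + 55008/41 = -119158684/11931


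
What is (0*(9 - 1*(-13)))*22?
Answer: 0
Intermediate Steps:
(0*(9 - 1*(-13)))*22 = (0*(9 + 13))*22 = (0*22)*22 = 0*22 = 0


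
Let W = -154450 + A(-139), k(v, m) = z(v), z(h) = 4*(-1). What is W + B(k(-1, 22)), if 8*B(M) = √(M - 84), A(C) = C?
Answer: -154589 + I*√22/4 ≈ -1.5459e+5 + 1.1726*I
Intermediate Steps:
z(h) = -4
k(v, m) = -4
B(M) = √(-84 + M)/8 (B(M) = √(M - 84)/8 = √(-84 + M)/8)
W = -154589 (W = -154450 - 139 = -154589)
W + B(k(-1, 22)) = -154589 + √(-84 - 4)/8 = -154589 + √(-88)/8 = -154589 + (2*I*√22)/8 = -154589 + I*√22/4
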